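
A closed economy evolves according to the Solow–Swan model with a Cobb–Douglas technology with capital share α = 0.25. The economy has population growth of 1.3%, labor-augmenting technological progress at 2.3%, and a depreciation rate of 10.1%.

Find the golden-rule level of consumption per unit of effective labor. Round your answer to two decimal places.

At the golden rule, f'(k) = n + g + δ, so α·k^(α−1) = n + g + δ and k_gold = (α/(n + g + δ))^(1/(1−α)).
k_gold = (0.25/0.137)^(1/0.75) = 1.8248^1.3333 ≈ 2.2299
c_gold = f(k_gold) − (n + g + δ)·k_gold = 1.2220 − 0.137×2.2299 ≈ 0.9165

c_gold ≈ 0.92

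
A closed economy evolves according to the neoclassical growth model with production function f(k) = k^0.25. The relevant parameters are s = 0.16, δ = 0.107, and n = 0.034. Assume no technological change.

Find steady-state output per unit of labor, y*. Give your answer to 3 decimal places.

At the steady state, Δk = 0, so s·k^α = (n + δ)·k.
Dividing both sides by k: k^(1−α) = s / (n + δ).
k^0.75 = 0.16 / (0.034 + 0.107) = 0.16 / 0.141 = 1.1348
k* = 1.1348^(1/0.75) ≈ 1.1837
y* = (k*)^α = 1.1837^0.25 ≈ 1.0431

y* = 1.043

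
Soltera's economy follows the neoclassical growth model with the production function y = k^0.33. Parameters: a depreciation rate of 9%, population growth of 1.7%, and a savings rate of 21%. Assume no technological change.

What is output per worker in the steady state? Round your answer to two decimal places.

y* ≈ 1.39

At the steady state, Δk = 0, so s·k^α = (n + δ)·k.
Dividing both sides by k: k^(1−α) = s / (n + δ).
k^0.67 = 0.21 / (0.017 + 0.090) = 0.21 / 0.107 = 1.9626
k* = 1.9626^(1/0.67) ≈ 2.7357
y* = (k*)^α = 2.7357^0.33 ≈ 1.3939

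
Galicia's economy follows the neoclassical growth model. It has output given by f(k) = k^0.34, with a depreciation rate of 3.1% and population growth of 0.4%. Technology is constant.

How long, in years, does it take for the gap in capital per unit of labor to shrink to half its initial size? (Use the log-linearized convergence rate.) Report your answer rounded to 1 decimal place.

about 30.0 years

Near the steady state the convergence rate is λ = (1 − α)(n + δ).
λ = (1 − 0.34) × 0.035 = 0.66 × 0.035 = 0.0231
Half-life = ln 2 / λ = 0.6931 / 0.0231 ≈ 30.00 years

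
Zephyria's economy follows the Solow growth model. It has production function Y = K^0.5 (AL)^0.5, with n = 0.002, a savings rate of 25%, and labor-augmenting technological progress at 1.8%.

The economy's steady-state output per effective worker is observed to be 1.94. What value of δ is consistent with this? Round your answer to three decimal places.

In steady state, investment equals break-even investment: s·k^α = (n + g + δ)·k.
Since y* = [s/(n + g + δ)]^(α/(1−α)), we have s/(n + g + δ) = (y*)^((1−α)/α) = 1.94^1 = 1.9400.
Therefore n + g + δ = s / 1.9400 = 0.25 / 1.9400 = 0.1289, so δ = 0.1289 − 0.020 = 0.1089.

δ ≈ 0.109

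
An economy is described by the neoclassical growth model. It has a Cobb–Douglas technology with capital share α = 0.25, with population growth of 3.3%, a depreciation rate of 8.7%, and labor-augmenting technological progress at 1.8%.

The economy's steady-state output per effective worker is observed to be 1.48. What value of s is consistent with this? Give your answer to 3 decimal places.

s ≈ 0.447

Steady state requires s·f(k) = (n + g + δ)·k, i.e. s·k^α = (n + g + δ)·k.
Since y* = [s/(n + g + δ)]^(α/(1−α)), we have s/(n + g + δ) = (y*)^((1−α)/α) = 1.48^3 = 3.2418.
Therefore s = 3.2418 × (n + g + δ) = 3.2418 × 0.138 = 0.4474.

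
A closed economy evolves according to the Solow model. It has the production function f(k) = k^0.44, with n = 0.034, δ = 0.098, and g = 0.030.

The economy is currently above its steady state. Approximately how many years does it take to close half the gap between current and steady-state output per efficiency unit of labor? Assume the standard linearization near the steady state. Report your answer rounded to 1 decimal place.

half-life ≈ 7.6 years

Near the steady state the convergence rate is λ = (1 − α)(n + g + δ).
λ = (1 − 0.44) × 0.162 = 0.56 × 0.162 = 0.09072
Half-life = ln 2 / λ = 0.6931 / 0.09072 ≈ 7.64 years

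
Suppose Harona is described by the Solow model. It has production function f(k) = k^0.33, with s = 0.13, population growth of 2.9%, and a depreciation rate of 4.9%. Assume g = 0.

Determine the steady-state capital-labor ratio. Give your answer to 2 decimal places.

Steady state requires s·f(k) = (n + δ)·k, i.e. s·k^α = (n + δ)·k.
Rearranging, k^(1−α) = s / (n + δ).
k^0.67 = 0.13 / (0.029 + 0.049) = 0.13 / 0.078 = 1.6667
k* = 1.6667^(1/0.67) ≈ 2.1435

k* ≈ 2.14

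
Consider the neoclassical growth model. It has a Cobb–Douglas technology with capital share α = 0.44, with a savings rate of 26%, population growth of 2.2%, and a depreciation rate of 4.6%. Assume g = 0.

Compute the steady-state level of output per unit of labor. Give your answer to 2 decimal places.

y* ≈ 2.87

Steady state requires s·f(k) = (n + δ)·k, i.e. s·k^α = (n + δ)·k.
Dividing both sides by k: k^(1−α) = s / (n + δ).
k^0.56 = 0.26 / (0.022 + 0.046) = 0.26 / 0.068 = 3.8235
k* = 3.8235^(1/0.56) ≈ 10.9675
y* = (k*)^α = 10.9675^0.44 ≈ 2.8685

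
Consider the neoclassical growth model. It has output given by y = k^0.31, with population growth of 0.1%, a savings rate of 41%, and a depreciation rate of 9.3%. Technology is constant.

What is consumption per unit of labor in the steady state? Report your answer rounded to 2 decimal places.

At the steady state, Δk = 0, so s·k^α = (n + δ)·k.
Rearranging, k^(1−α) = s / (n + δ).
k^0.69 = 0.41 / (0.001 + 0.093) = 0.41 / 0.094 = 4.3617
k* = 4.3617^(1/0.69) ≈ 8.4535
y* = (k*)^α = 8.4535^0.31 ≈ 1.9381
c* = (1 − s)·y* = (1 − 0.41) × 1.9381 ≈ 1.1435

c* = 1.14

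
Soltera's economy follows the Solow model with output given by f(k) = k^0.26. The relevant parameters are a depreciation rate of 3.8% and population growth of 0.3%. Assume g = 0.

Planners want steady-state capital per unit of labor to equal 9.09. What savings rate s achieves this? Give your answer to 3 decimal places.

In steady state, investment equals break-even investment: s·k^α = (n + δ)·k.
So s / (n + δ) = (k*)^(1−α) = 9.09^0.74 = 5.1208.
Therefore s = 5.1208 × (n + δ) = 5.1208 × 0.041 = 0.2100.

s ≈ 0.210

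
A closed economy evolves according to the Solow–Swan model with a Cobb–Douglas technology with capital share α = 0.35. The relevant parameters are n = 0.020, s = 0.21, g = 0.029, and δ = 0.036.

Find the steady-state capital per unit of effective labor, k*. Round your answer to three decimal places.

At the steady state, Δk = 0, so s·k^α = (n + g + δ)·k.
Dividing both sides by k: k^(1−α) = s / (n + g + δ).
k^0.65 = 0.21 / (0.020 + 0.029 + 0.036) = 0.21 / 0.085 = 2.4706
k* = 2.4706^(1/0.65) ≈ 4.0208

k* = 4.021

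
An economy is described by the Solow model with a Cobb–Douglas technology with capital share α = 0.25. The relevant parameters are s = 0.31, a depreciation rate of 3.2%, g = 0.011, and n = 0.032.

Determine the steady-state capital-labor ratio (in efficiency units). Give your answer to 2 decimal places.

k* = 6.63

Steady state requires s·f(k) = (n + g + δ)·k, i.e. s·k^α = (n + g + δ)·k.
Rearranging, k^(1−α) = s / (n + g + δ).
k^0.75 = 0.31 / (0.032 + 0.011 + 0.032) = 0.31 / 0.075 = 4.1333
k* = 4.1333^(1/0.75) ≈ 6.6333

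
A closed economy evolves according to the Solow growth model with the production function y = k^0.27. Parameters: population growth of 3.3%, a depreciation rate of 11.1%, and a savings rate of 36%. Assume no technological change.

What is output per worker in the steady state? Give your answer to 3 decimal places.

At the steady state, Δk = 0, so s·k^α = (n + δ)·k.
Rearranging, k^(1−α) = s / (n + δ).
k^0.73 = 0.36 / (0.033 + 0.111) = 0.36 / 0.144 = 2.5000
k* = 2.5000^(1/0.73) ≈ 3.5085
y* = (k*)^α = 3.5085^0.27 ≈ 1.4034

y* ≈ 1.403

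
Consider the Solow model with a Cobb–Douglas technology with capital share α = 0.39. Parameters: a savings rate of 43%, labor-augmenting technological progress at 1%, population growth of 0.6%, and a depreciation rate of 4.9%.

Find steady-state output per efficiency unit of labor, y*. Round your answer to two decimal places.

Steady state requires s·f(k) = (n + g + δ)·k, i.e. s·k^α = (n + g + δ)·k.
Dividing both sides by k: k^(1−α) = s / (n + g + δ).
k^0.61 = 0.43 / (0.006 + 0.010 + 0.049) = 0.43 / 0.065 = 6.6154
k* = 6.6154^(1/0.61) ≈ 22.1398
y* = (k*)^α = 22.1398^0.39 ≈ 3.3467

y* = 3.35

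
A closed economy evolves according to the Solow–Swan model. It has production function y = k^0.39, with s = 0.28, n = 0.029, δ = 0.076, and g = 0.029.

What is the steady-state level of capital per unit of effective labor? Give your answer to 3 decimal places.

Steady state requires s·f(k) = (n + g + δ)·k, i.e. s·k^α = (n + g + δ)·k.
Dividing both sides by k: k^(1−α) = s / (n + g + δ).
k^0.61 = 0.28 / (0.029 + 0.029 + 0.076) = 0.28 / 0.134 = 2.0896
k* = 2.0896^(1/0.61) ≈ 3.3473

k* ≈ 3.347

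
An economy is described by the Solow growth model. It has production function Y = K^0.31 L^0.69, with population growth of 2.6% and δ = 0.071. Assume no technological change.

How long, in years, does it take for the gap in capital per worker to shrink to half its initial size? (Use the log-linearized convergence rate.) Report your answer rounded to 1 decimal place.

Near the steady state the convergence rate is λ = (1 − α)(n + δ).
λ = (1 − 0.31) × 0.097 = 0.69 × 0.097 = 0.06693
Half-life = ln 2 / λ = 0.6931 / 0.06693 ≈ 10.36 years

about 10.4 years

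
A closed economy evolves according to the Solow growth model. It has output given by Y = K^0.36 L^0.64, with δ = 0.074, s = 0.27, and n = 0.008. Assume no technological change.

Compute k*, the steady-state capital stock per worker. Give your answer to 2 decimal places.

Steady state requires s·f(k) = (n + δ)·k, i.e. s·k^α = (n + δ)·k.
Rearranging, k^(1−α) = s / (n + δ).
k^0.64 = 0.27 / (0.008 + 0.074) = 0.27 / 0.082 = 3.2927
k* = 3.2927^(1/0.64) ≈ 6.4369

k* = 6.44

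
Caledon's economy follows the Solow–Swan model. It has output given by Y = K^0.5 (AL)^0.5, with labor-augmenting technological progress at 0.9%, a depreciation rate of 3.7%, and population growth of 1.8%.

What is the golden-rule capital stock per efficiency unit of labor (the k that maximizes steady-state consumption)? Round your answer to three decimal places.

The golden rule sets f'(k) = n + g + δ, i.e. α·k^(α−1) = n + g + δ.
So k^(1−α) = α / (n + g + δ) = 0.5 / 0.064 = 7.8125.
k_gold = 7.8125^(1/0.5) ≈ 61.0352

k_gold ≈ 61.035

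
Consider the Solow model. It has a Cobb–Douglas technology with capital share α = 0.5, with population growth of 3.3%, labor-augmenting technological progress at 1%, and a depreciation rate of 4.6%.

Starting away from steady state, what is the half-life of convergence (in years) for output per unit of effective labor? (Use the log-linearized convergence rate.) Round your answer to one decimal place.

Near the steady state the convergence rate is λ = (1 − α)(n + g + δ).
λ = (1 − 0.5) × 0.089 = 0.5 × 0.089 = 0.0445
Half-life = ln 2 / λ = 0.6931 / 0.0445 ≈ 15.58 years

about 15.6 years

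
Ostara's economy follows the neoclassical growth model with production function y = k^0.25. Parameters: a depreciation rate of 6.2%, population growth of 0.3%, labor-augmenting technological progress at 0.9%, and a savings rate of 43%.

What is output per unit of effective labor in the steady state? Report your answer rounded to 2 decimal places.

In steady state, investment equals break-even investment: s·k^α = (n + g + δ)·k.
Dividing both sides by k: k^(1−α) = s / (n + g + δ).
k^0.75 = 0.43 / (0.003 + 0.009 + 0.062) = 0.43 / 0.074 = 5.8108
k* = 5.8108^(1/0.75) ≈ 10.4468
y* = (k*)^α = 10.4468^0.25 ≈ 1.7978

y* ≈ 1.80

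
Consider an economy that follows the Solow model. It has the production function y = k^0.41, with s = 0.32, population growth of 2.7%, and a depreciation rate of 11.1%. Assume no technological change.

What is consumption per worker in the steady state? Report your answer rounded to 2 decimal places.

Steady state requires s·f(k) = (n + δ)·k, i.e. s·k^α = (n + δ)·k.
Dividing both sides by k: k^(1−α) = s / (n + δ).
k^0.59 = 0.32 / (0.027 + 0.111) = 0.32 / 0.138 = 2.3188
k* = 2.3188^(1/0.59) ≈ 4.1600
y* = (k*)^α = 4.1600^0.41 ≈ 1.7940
c* = (1 − s)·y* = (1 − 0.32) × 1.7940 ≈ 1.2199

c* = 1.22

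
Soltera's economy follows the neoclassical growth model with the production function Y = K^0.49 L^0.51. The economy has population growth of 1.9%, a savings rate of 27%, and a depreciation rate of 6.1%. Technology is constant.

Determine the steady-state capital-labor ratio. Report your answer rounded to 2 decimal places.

k* = 10.86

Steady state requires s·f(k) = (n + δ)·k, i.e. s·k^α = (n + δ)·k.
Dividing both sides by k: k^(1−α) = s / (n + δ).
k^0.51 = 0.27 / (0.019 + 0.061) = 0.27 / 0.080 = 3.3750
k* = 3.3750^(1/0.51) ≈ 10.8600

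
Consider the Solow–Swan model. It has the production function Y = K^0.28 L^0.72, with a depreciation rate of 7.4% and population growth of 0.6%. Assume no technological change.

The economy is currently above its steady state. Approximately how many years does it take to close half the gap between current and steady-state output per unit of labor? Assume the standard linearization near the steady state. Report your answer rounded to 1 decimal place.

half-life ≈ 12.0 years

Near the steady state the convergence rate is λ = (1 − α)(n + δ).
λ = (1 − 0.28) × 0.080 = 0.72 × 0.080 = 0.0576
Half-life = ln 2 / λ = 0.6931 / 0.0576 ≈ 12.03 years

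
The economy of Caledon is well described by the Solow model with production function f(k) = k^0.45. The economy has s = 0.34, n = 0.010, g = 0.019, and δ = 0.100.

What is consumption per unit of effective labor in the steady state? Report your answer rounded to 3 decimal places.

At the steady state, Δk = 0, so s·k^α = (n + g + δ)·k.
Rearranging, k^(1−α) = s / (n + g + δ).
k^0.55 = 0.34 / (0.010 + 0.019 + 0.100) = 0.34 / 0.129 = 2.6357
k* = 2.6357^(1/0.55) ≈ 5.8246
y* = (k*)^α = 5.8246^0.45 ≈ 2.2099
c* = (1 − s)·y* = (1 − 0.34) × 2.2099 ≈ 1.4585

c* = 1.459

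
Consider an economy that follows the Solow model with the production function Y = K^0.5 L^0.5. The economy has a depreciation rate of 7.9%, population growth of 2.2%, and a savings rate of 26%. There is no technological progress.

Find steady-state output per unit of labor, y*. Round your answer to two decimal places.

y* ≈ 2.57

At the steady state, Δk = 0, so s·k^α = (n + δ)·k.
Dividing both sides by k: k^(1−α) = s / (n + δ).
k^0.5 = 0.26 / (0.022 + 0.079) = 0.26 / 0.101 = 2.5743
k* = 2.5743^(1/0.5) ≈ 6.6270
y* = (k*)^α = 6.6270^0.5 ≈ 2.5743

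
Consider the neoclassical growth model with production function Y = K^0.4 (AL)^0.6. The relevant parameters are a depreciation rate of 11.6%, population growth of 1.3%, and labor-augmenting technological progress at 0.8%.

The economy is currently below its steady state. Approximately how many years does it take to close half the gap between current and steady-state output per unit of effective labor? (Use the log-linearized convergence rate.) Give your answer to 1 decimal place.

Near the steady state the convergence rate is λ = (1 − α)(n + g + δ).
λ = (1 − 0.4) × 0.137 = 0.6 × 0.137 = 0.0822
Half-life = ln 2 / λ = 0.6931 / 0.0822 ≈ 8.43 years

t_½ ≈ 8.4 years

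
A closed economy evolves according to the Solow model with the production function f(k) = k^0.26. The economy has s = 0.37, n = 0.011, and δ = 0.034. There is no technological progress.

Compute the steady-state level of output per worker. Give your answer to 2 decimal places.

y* = 2.10

Steady state requires s·f(k) = (n + δ)·k, i.e. s·k^α = (n + δ)·k.
Dividing both sides by k: k^(1−α) = s / (n + δ).
k^0.74 = 0.37 / (0.011 + 0.034) = 0.37 / 0.045 = 8.2222
k* = 8.2222^(1/0.74) ≈ 17.2373
y* = (k*)^α = 17.2373^0.26 ≈ 2.0964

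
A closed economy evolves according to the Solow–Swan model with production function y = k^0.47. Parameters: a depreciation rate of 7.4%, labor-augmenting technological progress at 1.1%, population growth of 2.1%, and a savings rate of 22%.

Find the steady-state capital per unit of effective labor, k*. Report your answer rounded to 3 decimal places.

Steady state requires s·f(k) = (n + g + δ)·k, i.e. s·k^α = (n + g + δ)·k.
Dividing both sides by k: k^(1−α) = s / (n + g + δ).
k^0.53 = 0.22 / (0.021 + 0.011 + 0.074) = 0.22 / 0.106 = 2.0755
k* = 2.0755^(1/0.53) ≈ 3.9659

k* ≈ 3.966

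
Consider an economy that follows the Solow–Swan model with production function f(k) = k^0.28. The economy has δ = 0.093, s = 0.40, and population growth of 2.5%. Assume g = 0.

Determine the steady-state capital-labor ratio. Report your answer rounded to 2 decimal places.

At the steady state, Δk = 0, so s·k^α = (n + δ)·k.
Rearranging, k^(1−α) = s / (n + δ).
k^0.72 = 0.40 / (0.025 + 0.093) = 0.40 / 0.118 = 3.3898
k* = 3.3898^(1/0.72) ≈ 5.4495

k* ≈ 5.45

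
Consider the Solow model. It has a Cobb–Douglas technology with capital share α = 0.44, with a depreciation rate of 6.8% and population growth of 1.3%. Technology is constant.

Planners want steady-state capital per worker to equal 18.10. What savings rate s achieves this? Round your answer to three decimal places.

In steady state, investment equals break-even investment: s·k^α = (n + δ)·k.
So s / (n + δ) = (k*)^(1−α) = 18.10^0.56 = 5.0617.
Therefore s = 5.0617 × (n + δ) = 5.0617 × 0.081 = 0.4100.

s ≈ 0.410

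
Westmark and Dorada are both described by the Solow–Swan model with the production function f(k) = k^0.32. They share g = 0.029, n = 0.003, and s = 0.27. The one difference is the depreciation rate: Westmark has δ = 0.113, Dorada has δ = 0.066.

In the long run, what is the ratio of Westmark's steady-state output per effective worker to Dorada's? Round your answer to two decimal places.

y*_W / y*_D ≈ 0.83

Steady-state y* = [s/(n + g + δ)]^(α/(1−α)), so the ratio is [ (s_W/(n + g + δ)_W) / (s_D/(n + g + δ)_D) ]^0.4706.
s_W/(n + g + δ)_W = 0.27/0.145 = 1.8621; s_D/(n + g + δ)_D = 0.27/0.098 = 2.7551.
Ratio = (1.8621/2.7551)^0.4706 = 0.6759^0.4706 ≈ 0.8317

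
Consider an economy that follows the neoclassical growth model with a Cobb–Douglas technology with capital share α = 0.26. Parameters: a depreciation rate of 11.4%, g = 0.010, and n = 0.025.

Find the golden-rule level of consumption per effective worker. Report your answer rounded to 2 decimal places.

c_gold ≈ 0.90

At the golden rule, f'(k) = n + g + δ, so α·k^(α−1) = n + g + δ and k_gold = (α/(n + g + δ))^(1/(1−α)).
k_gold = (0.26/0.149)^(1/0.74) = 1.7450^1.3514 ≈ 2.1221
c_gold = f(k_gold) − (n + g + δ)·k_gold = 1.2161 − 0.149×2.1221 ≈ 0.8999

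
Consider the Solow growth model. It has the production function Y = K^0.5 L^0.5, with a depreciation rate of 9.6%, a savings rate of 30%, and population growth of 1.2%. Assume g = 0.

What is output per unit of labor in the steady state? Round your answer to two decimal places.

In steady state, investment equals break-even investment: s·k^α = (n + δ)·k.
Rearranging, k^(1−α) = s / (n + δ).
k^0.5 = 0.30 / (0.012 + 0.096) = 0.30 / 0.108 = 2.7778
k* = 2.7778^(1/0.5) ≈ 7.7162
y* = (k*)^α = 7.7162^0.5 ≈ 2.7778

y* = 2.78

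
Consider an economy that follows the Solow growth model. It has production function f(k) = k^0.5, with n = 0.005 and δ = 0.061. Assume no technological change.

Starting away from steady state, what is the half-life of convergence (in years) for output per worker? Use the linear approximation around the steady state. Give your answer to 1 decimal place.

t_½ ≈ 21.0 years

Near the steady state the convergence rate is λ = (1 − α)(n + δ).
λ = (1 − 0.5) × 0.066 = 0.5 × 0.066 = 0.0330
Half-life = ln 2 / λ = 0.6931 / 0.0330 ≈ 21.00 years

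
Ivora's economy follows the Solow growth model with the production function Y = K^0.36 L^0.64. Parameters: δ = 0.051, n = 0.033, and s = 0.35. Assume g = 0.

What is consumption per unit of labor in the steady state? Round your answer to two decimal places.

At the steady state, Δk = 0, so s·k^α = (n + δ)·k.
Dividing both sides by k: k^(1−α) = s / (n + δ).
k^0.64 = 0.35 / (0.033 + 0.051) = 0.35 / 0.084 = 4.1667
k* = 4.1667^(1/0.64) ≈ 9.2988
y* = (k*)^α = 9.2988^0.36 ≈ 2.2317
c* = (1 − s)·y* = (1 − 0.35) × 2.2317 ≈ 1.4506

c* = 1.45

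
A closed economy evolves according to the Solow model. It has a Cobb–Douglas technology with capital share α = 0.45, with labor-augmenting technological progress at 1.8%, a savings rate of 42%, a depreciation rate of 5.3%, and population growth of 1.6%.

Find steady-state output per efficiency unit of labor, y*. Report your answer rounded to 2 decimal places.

y* = 3.63

In steady state, investment equals break-even investment: s·k^α = (n + g + δ)·k.
Rearranging, k^(1−α) = s / (n + g + δ).
k^0.55 = 0.42 / (0.016 + 0.018 + 0.053) = 0.42 / 0.087 = 4.8276
k* = 4.8276^(1/0.55) ≈ 17.5044
y* = (k*)^α = 17.5044^0.45 ≈ 3.6259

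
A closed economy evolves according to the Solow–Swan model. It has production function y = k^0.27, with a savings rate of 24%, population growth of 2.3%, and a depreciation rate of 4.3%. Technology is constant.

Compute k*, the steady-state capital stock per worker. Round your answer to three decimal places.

In steady state, investment equals break-even investment: s·k^α = (n + δ)·k.
Dividing both sides by k: k^(1−α) = s / (n + δ).
k^0.73 = 0.24 / (0.023 + 0.043) = 0.24 / 0.066 = 3.6364
k* = 3.6364^(1/0.73) ≈ 5.8620

k* ≈ 5.862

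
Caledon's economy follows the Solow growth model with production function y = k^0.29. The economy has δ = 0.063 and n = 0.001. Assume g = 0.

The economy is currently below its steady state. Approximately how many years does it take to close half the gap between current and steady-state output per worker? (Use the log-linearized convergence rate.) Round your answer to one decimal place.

Near the steady state the convergence rate is λ = (1 − α)(n + δ).
λ = (1 − 0.29) × 0.064 = 0.71 × 0.064 = 0.04544
Half-life = ln 2 / λ = 0.6931 / 0.04544 ≈ 15.25 years

half-life ≈ 15.3 years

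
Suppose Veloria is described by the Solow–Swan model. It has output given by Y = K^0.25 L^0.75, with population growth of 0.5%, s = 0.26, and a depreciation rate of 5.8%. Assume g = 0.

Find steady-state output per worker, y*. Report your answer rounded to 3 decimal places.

Steady state requires s·f(k) = (n + δ)·k, i.e. s·k^α = (n + δ)·k.
Rearranging, k^(1−α) = s / (n + δ).
k^0.75 = 0.26 / (0.005 + 0.058) = 0.26 / 0.063 = 4.1270
k* = 4.1270^(1/0.75) ≈ 6.6198
y* = (k*)^α = 6.6198^0.25 ≈ 1.6040

y* = 1.604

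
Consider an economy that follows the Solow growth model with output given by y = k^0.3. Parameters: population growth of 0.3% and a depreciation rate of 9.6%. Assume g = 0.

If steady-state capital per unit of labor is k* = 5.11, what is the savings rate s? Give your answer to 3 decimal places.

At the steady state, Δk = 0, so s·k^α = (n + δ)·k.
So s / (n + δ) = (k*)^(1−α) = 5.11^0.7 = 3.1325.
Therefore s = 3.1325 × (n + δ) = 3.1325 × 0.099 = 0.3101.

s ≈ 0.310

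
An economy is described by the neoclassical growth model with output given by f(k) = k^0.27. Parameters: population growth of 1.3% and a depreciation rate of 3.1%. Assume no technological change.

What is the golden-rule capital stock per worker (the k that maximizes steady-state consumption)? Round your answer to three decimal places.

k_gold ≈ 12.004

The golden rule sets f'(k) = n + δ, i.e. α·k^(α−1) = n + δ.
So k^(1−α) = α / (n + δ) = 0.27 / 0.044 = 6.1364.
k_gold = 6.1364^(1/0.73) ≈ 12.0042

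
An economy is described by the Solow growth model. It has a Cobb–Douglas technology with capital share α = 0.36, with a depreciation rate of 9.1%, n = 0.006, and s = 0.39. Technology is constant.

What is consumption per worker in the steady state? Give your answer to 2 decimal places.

c* = 1.33

Steady state requires s·f(k) = (n + δ)·k, i.e. s·k^α = (n + δ)·k.
Rearranging, k^(1−α) = s / (n + δ).
k^0.64 = 0.39 / (0.006 + 0.091) = 0.39 / 0.097 = 4.0206
k* = 4.0206^(1/0.64) ≈ 8.7944
y* = (k*)^α = 8.7944^0.36 ≈ 2.1873
c* = (1 − s)·y* = (1 − 0.39) × 2.1873 ≈ 1.3343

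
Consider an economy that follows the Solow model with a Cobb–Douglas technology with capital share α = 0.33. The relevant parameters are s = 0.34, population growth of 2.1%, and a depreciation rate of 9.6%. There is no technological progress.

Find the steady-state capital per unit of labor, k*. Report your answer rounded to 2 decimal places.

Steady state requires s·f(k) = (n + δ)·k, i.e. s·k^α = (n + δ)·k.
Rearranging, k^(1−α) = s / (n + δ).
k^0.67 = 0.34 / (0.021 + 0.096) = 0.34 / 0.117 = 2.9060
k* = 2.9060^(1/0.67) ≈ 4.9146

k* = 4.91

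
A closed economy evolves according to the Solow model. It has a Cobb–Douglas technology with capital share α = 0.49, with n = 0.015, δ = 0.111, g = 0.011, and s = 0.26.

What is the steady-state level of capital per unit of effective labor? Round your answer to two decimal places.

k* ≈ 3.51

At the steady state, Δk = 0, so s·k^α = (n + g + δ)·k.
Dividing both sides by k: k^(1−α) = s / (n + g + δ).
k^0.51 = 0.26 / (0.015 + 0.011 + 0.111) = 0.26 / 0.137 = 1.8978
k* = 1.8978^(1/0.51) ≈ 3.5123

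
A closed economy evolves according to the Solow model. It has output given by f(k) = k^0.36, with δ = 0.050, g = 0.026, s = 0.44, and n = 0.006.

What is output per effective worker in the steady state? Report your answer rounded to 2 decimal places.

y* = 2.57

In steady state, investment equals break-even investment: s·k^α = (n + g + δ)·k.
Dividing both sides by k: k^(1−α) = s / (n + g + δ).
k^0.64 = 0.44 / (0.006 + 0.026 + 0.050) = 0.44 / 0.082 = 5.3659
k* = 5.3659^(1/0.64) ≈ 13.8060
y* = (k*)^α = 13.8060^0.36 ≈ 2.5729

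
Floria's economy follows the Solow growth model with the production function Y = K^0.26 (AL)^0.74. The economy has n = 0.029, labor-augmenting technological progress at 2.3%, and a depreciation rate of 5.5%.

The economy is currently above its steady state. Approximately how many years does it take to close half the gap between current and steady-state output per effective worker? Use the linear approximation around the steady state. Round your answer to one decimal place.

Near the steady state the convergence rate is λ = (1 − α)(n + g + δ).
λ = (1 − 0.26) × 0.107 = 0.74 × 0.107 = 0.07918
Half-life = ln 2 / λ = 0.6931 / 0.07918 ≈ 8.75 years

about 8.8 years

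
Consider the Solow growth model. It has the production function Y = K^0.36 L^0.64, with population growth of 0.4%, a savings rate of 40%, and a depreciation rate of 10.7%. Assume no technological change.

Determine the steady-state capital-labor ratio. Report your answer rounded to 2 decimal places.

Steady state requires s·f(k) = (n + δ)·k, i.e. s·k^α = (n + δ)·k.
Rearranging, k^(1−α) = s / (n + δ).
k^0.64 = 0.40 / (0.004 + 0.107) = 0.40 / 0.111 = 3.6036
k* = 3.6036^(1/0.64) ≈ 7.4114

k* ≈ 7.41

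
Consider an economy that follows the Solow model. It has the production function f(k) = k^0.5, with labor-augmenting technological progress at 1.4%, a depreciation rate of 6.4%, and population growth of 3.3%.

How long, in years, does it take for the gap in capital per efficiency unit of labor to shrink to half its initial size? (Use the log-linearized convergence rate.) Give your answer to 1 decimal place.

half-life ≈ 12.5 years

Near the steady state the convergence rate is λ = (1 − α)(n + g + δ).
λ = (1 − 0.5) × 0.111 = 0.5 × 0.111 = 0.0555
Half-life = ln 2 / λ = 0.6931 / 0.0555 ≈ 12.49 years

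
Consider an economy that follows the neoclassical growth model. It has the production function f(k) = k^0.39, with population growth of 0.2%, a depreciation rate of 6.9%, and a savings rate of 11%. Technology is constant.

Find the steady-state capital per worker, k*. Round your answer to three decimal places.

Steady state requires s·f(k) = (n + δ)·k, i.e. s·k^α = (n + δ)·k.
Rearranging, k^(1−α) = s / (n + δ).
k^0.61 = 0.11 / (0.002 + 0.069) = 0.11 / 0.071 = 1.5493
k* = 1.5493^(1/0.61) ≈ 2.0497

k* ≈ 2.050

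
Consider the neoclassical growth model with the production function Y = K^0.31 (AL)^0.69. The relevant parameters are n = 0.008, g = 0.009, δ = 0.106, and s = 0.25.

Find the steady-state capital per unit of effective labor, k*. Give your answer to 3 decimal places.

Steady state requires s·f(k) = (n + g + δ)·k, i.e. s·k^α = (n + g + δ)·k.
Rearranging, k^(1−α) = s / (n + g + δ).
k^0.69 = 0.25 / (0.008 + 0.009 + 0.106) = 0.25 / 0.123 = 2.0325
k* = 2.0325^(1/0.69) ≈ 2.7953

k* ≈ 2.795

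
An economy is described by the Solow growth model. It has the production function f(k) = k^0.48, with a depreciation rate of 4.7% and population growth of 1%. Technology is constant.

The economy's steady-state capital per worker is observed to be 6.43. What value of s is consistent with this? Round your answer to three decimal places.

At the steady state, Δk = 0, so s·k^α = (n + δ)·k.
So s / (n + δ) = (k*)^(1−α) = 6.43^0.52 = 2.6319.
Therefore s = 2.6319 × (n + δ) = 2.6319 × 0.057 = 0.1500.

s ≈ 0.150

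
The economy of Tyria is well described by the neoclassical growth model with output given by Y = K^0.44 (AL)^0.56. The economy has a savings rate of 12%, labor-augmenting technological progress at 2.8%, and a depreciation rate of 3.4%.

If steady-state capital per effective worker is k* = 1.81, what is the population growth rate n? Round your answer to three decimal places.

n ≈ 0.024

In steady state, investment equals break-even investment: s·k^α = (n + g + δ)·k.
So s / (n + g + δ) = (k*)^(1−α) = 1.81^0.56 = 1.3941.
Therefore n + g + δ = s / 1.3941 = 0.12 / 1.3941 = 0.0861, so n = 0.0861 − 0.062 = 0.0241.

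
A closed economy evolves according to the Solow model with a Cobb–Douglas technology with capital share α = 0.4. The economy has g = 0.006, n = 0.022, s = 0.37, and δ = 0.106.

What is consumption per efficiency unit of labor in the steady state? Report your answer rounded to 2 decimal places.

c* = 1.24

Steady state requires s·f(k) = (n + g + δ)·k, i.e. s·k^α = (n + g + δ)·k.
Dividing both sides by k: k^(1−α) = s / (n + g + δ).
k^0.6 = 0.37 / (0.022 + 0.006 + 0.106) = 0.37 / 0.134 = 2.7612
k* = 2.7612^(1/0.6) ≈ 5.4345
y* = (k*)^α = 5.4345^0.4 ≈ 1.9682
c* = (1 − s)·y* = (1 − 0.37) × 1.9682 ≈ 1.2400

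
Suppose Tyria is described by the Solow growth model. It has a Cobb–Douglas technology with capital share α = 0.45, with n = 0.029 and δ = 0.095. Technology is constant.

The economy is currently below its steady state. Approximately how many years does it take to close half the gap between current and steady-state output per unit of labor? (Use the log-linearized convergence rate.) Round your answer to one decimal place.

t_½ ≈ 10.2 years

Near the steady state the convergence rate is λ = (1 − α)(n + δ).
λ = (1 − 0.45) × 0.124 = 0.55 × 0.124 = 0.0682
Half-life = ln 2 / λ = 0.6931 / 0.0682 ≈ 10.16 years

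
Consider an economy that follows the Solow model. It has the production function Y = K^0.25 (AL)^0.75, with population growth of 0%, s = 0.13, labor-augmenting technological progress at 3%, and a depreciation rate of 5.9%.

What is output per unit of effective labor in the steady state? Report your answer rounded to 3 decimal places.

At the steady state, Δk = 0, so s·k^α = (n + g + δ)·k.
Dividing both sides by k: k^(1−α) = s / (n + g + δ).
k^0.75 = 0.13 / (0.000 + 0.030 + 0.059) = 0.13 / 0.089 = 1.4607
k* = 1.4607^(1/0.75) ≈ 1.6574
y* = (k*)^α = 1.6574^0.25 ≈ 1.1346

y* ≈ 1.135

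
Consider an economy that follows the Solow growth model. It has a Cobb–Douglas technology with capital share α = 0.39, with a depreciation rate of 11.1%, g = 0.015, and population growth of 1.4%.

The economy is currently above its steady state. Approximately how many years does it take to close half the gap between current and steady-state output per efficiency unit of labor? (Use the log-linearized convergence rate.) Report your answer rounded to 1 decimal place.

t_½ ≈ 8.1 years

Near the steady state the convergence rate is λ = (1 − α)(n + g + δ).
λ = (1 − 0.39) × 0.140 = 0.61 × 0.140 = 0.0854
Half-life = ln 2 / λ = 0.6931 / 0.0854 ≈ 8.12 years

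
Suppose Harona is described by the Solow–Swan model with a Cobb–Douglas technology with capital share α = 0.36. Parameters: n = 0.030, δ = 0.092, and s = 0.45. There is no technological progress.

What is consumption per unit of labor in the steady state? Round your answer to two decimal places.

c* = 1.15

At the steady state, Δk = 0, so s·k^α = (n + δ)·k.
Dividing both sides by k: k^(1−α) = s / (n + δ).
k^0.64 = 0.45 / (0.030 + 0.092) = 0.45 / 0.122 = 3.6885
k* = 3.6885^(1/0.64) ≈ 7.6860
y* = (k*)^α = 7.6860^0.36 ≈ 2.0838
c* = (1 − s)·y* = (1 − 0.45) × 2.0838 ≈ 1.1461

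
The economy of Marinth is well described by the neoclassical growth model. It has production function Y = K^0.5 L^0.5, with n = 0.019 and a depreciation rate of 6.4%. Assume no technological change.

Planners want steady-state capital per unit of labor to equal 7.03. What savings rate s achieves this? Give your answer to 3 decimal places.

s ≈ 0.220

Steady state requires s·f(k) = (n + δ)·k, i.e. s·k^α = (n + δ)·k.
So s / (n + δ) = (k*)^(1−α) = 7.03^0.5 = 2.6514.
Therefore s = 2.6514 × (n + δ) = 2.6514 × 0.083 = 0.2201.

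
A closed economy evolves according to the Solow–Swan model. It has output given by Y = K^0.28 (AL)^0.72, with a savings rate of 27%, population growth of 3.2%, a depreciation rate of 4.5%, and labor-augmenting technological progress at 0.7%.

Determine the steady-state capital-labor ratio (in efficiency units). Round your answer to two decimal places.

k* = 5.06

At the steady state, Δk = 0, so s·k^α = (n + g + δ)·k.
Dividing both sides by k: k^(1−α) = s / (n + g + δ).
k^0.72 = 0.27 / (0.032 + 0.007 + 0.045) = 0.27 / 0.084 = 3.2143
k* = 3.2143^(1/0.72) ≈ 5.0616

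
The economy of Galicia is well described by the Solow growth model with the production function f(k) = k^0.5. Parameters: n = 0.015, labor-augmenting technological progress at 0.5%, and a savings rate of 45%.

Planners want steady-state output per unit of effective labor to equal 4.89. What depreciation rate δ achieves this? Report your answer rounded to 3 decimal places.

At the steady state, Δk = 0, so s·k^α = (n + g + δ)·k.
Since y* = [s/(n + g + δ)]^(α/(1−α)), we have s/(n + g + δ) = (y*)^((1−α)/α) = 4.89^1 = 4.8900.
Therefore n + g + δ = s / 4.8900 = 0.45 / 4.8900 = 0.0920, so δ = 0.0920 − 0.020 = 0.0720.

δ ≈ 0.072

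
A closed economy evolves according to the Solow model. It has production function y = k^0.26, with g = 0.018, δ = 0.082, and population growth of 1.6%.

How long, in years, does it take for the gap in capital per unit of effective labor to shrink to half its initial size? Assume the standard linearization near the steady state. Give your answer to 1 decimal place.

Near the steady state the convergence rate is λ = (1 − α)(n + g + δ).
λ = (1 − 0.26) × 0.116 = 0.74 × 0.116 = 0.08584
Half-life = ln 2 / λ = 0.6931 / 0.08584 ≈ 8.07 years

t_½ ≈ 8.1 years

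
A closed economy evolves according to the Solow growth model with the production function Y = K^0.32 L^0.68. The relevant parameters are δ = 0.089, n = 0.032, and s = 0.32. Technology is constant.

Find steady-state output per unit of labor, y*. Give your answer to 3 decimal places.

At the steady state, Δk = 0, so s·k^α = (n + δ)·k.
Rearranging, k^(1−α) = s / (n + δ).
k^0.68 = 0.32 / (0.032 + 0.089) = 0.32 / 0.121 = 2.6446
k* = 2.6446^(1/0.68) ≈ 4.1794
y* = (k*)^α = 4.1794^0.32 ≈ 1.5804

y* = 1.580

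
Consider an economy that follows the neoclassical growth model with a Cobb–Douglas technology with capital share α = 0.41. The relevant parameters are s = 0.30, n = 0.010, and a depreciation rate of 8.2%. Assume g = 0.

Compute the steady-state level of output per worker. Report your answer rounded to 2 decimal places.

Steady state requires s·f(k) = (n + δ)·k, i.e. s·k^α = (n + δ)·k.
Rearranging, k^(1−α) = s / (n + δ).
k^0.59 = 0.30 / (0.010 + 0.082) = 0.30 / 0.092 = 3.2609
k* = 3.2609^(1/0.59) ≈ 7.4142
y* = (k*)^α = 7.4142^0.41 ≈ 2.2737

y* ≈ 2.27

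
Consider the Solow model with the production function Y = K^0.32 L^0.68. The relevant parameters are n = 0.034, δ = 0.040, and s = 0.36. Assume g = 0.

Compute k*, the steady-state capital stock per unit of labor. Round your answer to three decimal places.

At the steady state, Δk = 0, so s·k^α = (n + δ)·k.
Dividing both sides by k: k^(1−α) = s / (n + δ).
k^0.68 = 0.36 / (0.034 + 0.040) = 0.36 / 0.074 = 4.8649
k* = 4.8649^(1/0.68) ≈ 10.2424

k* = 10.242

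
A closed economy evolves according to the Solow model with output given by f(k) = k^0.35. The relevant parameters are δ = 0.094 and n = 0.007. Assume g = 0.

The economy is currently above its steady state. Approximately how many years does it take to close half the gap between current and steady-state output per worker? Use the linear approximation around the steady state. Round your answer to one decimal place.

t_½ ≈ 10.6 years

Near the steady state the convergence rate is λ = (1 − α)(n + δ).
λ = (1 − 0.35) × 0.101 = 0.65 × 0.101 = 0.06565
Half-life = ln 2 / λ = 0.6931 / 0.06565 ≈ 10.56 years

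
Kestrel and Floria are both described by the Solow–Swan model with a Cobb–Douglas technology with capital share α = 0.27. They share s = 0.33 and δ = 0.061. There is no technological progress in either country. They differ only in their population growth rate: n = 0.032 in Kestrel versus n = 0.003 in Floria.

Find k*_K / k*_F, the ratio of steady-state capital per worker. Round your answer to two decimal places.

Steady-state k* = [s/(n + δ)]^(1/(1−α)), so the ratio is [ (s_K/(n + δ)_K) / (s_F/(n + δ)_F) ]^1.3699.
s_K/(n + δ)_K = 0.33/0.093 = 3.5484; s_F/(n + δ)_F = 0.33/0.064 = 5.1563.
Ratio = (3.5484/5.1563)^1.3699 = 0.6882^1.3699 ≈ 0.5994

ratio ≈ 0.60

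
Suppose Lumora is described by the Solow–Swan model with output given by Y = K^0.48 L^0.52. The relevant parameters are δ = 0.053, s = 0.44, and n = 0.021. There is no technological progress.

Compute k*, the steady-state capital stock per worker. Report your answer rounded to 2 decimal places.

In steady state, investment equals break-even investment: s·k^α = (n + δ)·k.
Dividing both sides by k: k^(1−α) = s / (n + δ).
k^0.52 = 0.44 / (0.021 + 0.053) = 0.44 / 0.074 = 5.9459
k* = 5.9459^(1/0.52) ≈ 30.8234

k* ≈ 30.82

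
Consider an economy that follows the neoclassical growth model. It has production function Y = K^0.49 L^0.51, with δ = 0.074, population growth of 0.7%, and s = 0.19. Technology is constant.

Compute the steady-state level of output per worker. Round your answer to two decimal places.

y* = 2.27

At the steady state, Δk = 0, so s·k^α = (n + δ)·k.
Rearranging, k^(1−α) = s / (n + δ).
k^0.51 = 0.19 / (0.007 + 0.074) = 0.19 / 0.081 = 2.3457
k* = 2.3457^(1/0.51) ≈ 5.3214
y* = (k*)^α = 5.3214^0.49 ≈ 2.2686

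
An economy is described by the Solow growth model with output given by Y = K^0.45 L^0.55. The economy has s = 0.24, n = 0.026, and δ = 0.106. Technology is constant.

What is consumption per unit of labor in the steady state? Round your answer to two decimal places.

c* = 1.24

Steady state requires s·f(k) = (n + δ)·k, i.e. s·k^α = (n + δ)·k.
Rearranging, k^(1−α) = s / (n + δ).
k^0.55 = 0.24 / (0.026 + 0.106) = 0.24 / 0.132 = 1.8182
k* = 1.8182^(1/0.55) ≈ 2.9653
y* = (k*)^α = 2.9653^0.45 ≈ 1.6309
c* = (1 − s)·y* = (1 − 0.24) × 1.6309 ≈ 1.2395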